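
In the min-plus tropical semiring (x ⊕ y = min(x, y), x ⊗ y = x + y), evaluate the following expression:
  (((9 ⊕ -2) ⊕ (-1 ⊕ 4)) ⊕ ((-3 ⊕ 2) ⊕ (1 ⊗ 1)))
(((9 ⊕ -2) ⊕ (-1 ⊕ 4)) ⊕ ((-3 ⊕ 2) ⊕ (1 ⊗ 1))) = -3

Expand innermost to outermost. Recall ⊕ takes the minimum of its arguments and ⊗ takes their sum. Working out the expression (((9 ⊕ -2) ⊕ (-1 ⊕ 4)) ⊕ ((-3 ⊕ 2) ⊕ (1 ⊗ 1))) gives -3.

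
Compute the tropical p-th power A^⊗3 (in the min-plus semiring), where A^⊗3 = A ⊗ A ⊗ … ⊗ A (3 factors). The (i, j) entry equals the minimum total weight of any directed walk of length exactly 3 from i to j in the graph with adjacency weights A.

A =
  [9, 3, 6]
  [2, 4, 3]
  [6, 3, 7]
A^⊗3 =
  [9, 8, 10]
  [7, 9, 8]
  [9, 8, 10]

Each entry (A^⊗3)_ij equals the minimum over all length-3 walks i = v_0 → v_1 → … → v_3 = j of Σ_t A[v_t][v_{t+1}]. For example, for (i, j) = (0, 2) we minimise over 9 possible intermediate vertex sequences; the minimum is 10, attained along the walk 0 → 1 → 1 → 2.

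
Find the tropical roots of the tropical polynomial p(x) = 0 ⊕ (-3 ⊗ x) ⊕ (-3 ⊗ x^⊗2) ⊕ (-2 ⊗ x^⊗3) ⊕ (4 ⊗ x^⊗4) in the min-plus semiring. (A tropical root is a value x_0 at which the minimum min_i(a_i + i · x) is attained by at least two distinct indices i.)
Roots: {-6, -1, 0, 3}

Each tropical root is a break point of the lower envelope of the lines y = a_i + i · x (there are 5 lines, with slopes 0, 1, ..., 4). Only the lines that attain the minimum somewhere contribute to roots; other lines are dominated. Here the surviving (envelope) indices are i = 4, i = 3, i = 2, i = 1, i = 0.
Intersections between consecutive envelope lines give the roots: for adjacent envelope indices i < j the intersection is x = (a_i − a_j) / (j − i). Reading off the sorted break points: {-6, -1, 0, 3}.
Verification: at each break x_0, at least two indices attain the minimum of min_i(a_i + i · x_0).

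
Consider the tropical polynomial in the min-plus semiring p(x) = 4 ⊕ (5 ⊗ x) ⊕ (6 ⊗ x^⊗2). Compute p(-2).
p(-2) = 2

A tropical monomial a ⊗ x^⊗i evaluates to a + i · x. Evaluating each term at x = -2:
  Term 0 contributes 4 + 0 · -2 = 4
  Term 1 contributes 5 + 1 · -2 = 3
  Term 2 contributes 6 + 2 · -2 = 2
p(-2) = ⊕ of these = min[4, 3, 2] = 2.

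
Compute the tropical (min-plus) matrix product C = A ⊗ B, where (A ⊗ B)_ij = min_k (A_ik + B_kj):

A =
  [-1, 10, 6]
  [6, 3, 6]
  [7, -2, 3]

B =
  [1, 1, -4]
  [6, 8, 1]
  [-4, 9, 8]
A ⊗ B =
  [0, 0, -5]
  [2, 7, 2]
  [-1, 6, -1]

Apply the min-plus product entry-by-entry:
  C[0][0] = min over k of (A[0][0] + B[0][0] = -1 + 1 = 0, A[0][1] + B[1][0] = 10 + 6 = 16, A[0][2] + B[2][0] = 6 + -4 = 2) = 0 (attained at k = 0)
  C[0][1] = min over k of (A[0][0] + B[0][1] = -1 + 1 = 0, A[0][1] + B[1][1] = 10 + 8 = 18, A[0][2] + B[2][1] = 6 + 9 = 15) = 0 (attained at k = 0)
  C[0][2] = min over k of (A[0][0] + B[0][2] = -1 + -4 = -5, A[0][1] + B[1][2] = 10 + 1 = 11, A[0][2] + B[2][2] = 6 + 8 = 14) = -5 (attained at k = 0)
  C[1][0] = min over k of (A[1][0] + B[0][0] = 6 + 1 = 7, A[1][1] + B[1][0] = 3 + 6 = 9, A[1][2] + B[2][0] = 6 + -4 = 2) = 2 (attained at k = 2)
  C[1][1] = min over k of (A[1][0] + B[0][1] = 6 + 1 = 7, A[1][1] + B[1][1] = 3 + 8 = 11, A[1][2] + B[2][1] = 6 + 9 = 15) = 7 (attained at k = 0)
  C[1][2] = min over k of (A[1][0] + B[0][2] = 6 + -4 = 2, A[1][1] + B[1][2] = 3 + 1 = 4, A[1][2] + B[2][2] = 6 + 8 = 14) = 2 (attained at k = 0)
  C[2][0] = min over k of (A[2][0] + B[0][0] = 7 + 1 = 8, A[2][1] + B[1][0] = -2 + 6 = 4, A[2][2] + B[2][0] = 3 + -4 = -1) = -1 (attained at k = 2)
  C[2][1] = min over k of (A[2][0] + B[0][1] = 7 + 1 = 8, A[2][1] + B[1][1] = -2 + 8 = 6, A[2][2] + B[2][1] = 3 + 9 = 12) = 6 (attained at k = 1)
  C[2][2] = min over k of (A[2][0] + B[0][2] = 7 + -4 = 3, A[2][1] + B[1][2] = -2 + 1 = -1, A[2][2] + B[2][2] = 3 + 8 = 11) = -1 (attained at k = 1)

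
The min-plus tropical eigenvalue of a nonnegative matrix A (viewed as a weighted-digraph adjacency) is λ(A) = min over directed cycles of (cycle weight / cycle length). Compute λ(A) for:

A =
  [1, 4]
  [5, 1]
λ(A) = 1

Enumerate directed cycles and compute their means (weight / length). Sample:
  cycle 0 → 0: weight = 1, length = 1, mean = 1/1 ≈ 1.000
  cycle 1 → 1: weight = 1, length = 1, mean = 1/1 ≈ 1.000
  cycle 0 → 1 → 0: weight = 9, length = 2, mean = 9/2 ≈ 4.500
  cycle 1 → 0 → 1: weight = 9, length = 2, mean = 9/2 ≈ 4.500
Minimum mean = 1.000, attained e.g. along the cycle 0 → 0 with weight 1 and length 1. So λ(A) = 1/1 = 1.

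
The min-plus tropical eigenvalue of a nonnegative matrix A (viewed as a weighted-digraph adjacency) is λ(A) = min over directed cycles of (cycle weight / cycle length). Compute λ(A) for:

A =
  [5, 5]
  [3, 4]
λ(A) = 4

Enumerate directed cycles and compute their means (weight / length). Sample:
  cycle 0 → 0: weight = 5, length = 1, mean = 5/1 ≈ 5.000
  cycle 1 → 1: weight = 4, length = 1, mean = 4/1 ≈ 4.000
  cycle 0 → 1 → 0: weight = 8, length = 2, mean = 8/2 ≈ 4.000
  cycle 1 → 0 → 1: weight = 8, length = 2, mean = 8/2 ≈ 4.000
Minimum mean = 4.000, attained e.g. along the cycle 1 → 1 with weight 4 and length 1. So λ(A) = 4/1 = 4.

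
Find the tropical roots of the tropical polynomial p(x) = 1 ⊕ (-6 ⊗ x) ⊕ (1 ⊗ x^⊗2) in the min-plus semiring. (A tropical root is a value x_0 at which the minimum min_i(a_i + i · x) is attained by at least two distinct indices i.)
Roots: {-7, 7}

Each tropical root is a break point of the lower envelope of the lines y = a_i + i · x (there are 3 lines, with slopes 0, 1, ..., 2). Only the lines that attain the minimum somewhere contribute to roots; other lines are dominated. Here the surviving (envelope) indices are i = 2, i = 1, i = 0.
Intersections between consecutive envelope lines give the roots: for adjacent envelope indices i < j the intersection is x = (a_i − a_j) / (j − i). Reading off the sorted break points: {-7, 7}.
Verification: at each break x_0, at least two indices attain the minimum of min_i(a_i + i · x_0).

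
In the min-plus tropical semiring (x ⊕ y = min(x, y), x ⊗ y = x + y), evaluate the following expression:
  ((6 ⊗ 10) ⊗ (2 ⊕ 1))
((6 ⊗ 10) ⊗ (2 ⊕ 1)) = 17

Expand innermost to outermost. Recall ⊕ takes the minimum of its arguments and ⊗ takes their sum. Working out the expression ((6 ⊗ 10) ⊗ (2 ⊕ 1)) gives 17.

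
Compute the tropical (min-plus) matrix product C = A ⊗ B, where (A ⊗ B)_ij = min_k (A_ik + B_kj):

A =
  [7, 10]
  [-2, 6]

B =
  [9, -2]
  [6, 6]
A ⊗ B =
  [16, 5]
  [7, -4]

Apply the min-plus product entry-by-entry:
  C[0][0] = min over k of (A[0][0] + B[0][0] = 7 + 9 = 16, A[0][1] + B[1][0] = 10 + 6 = 16) = 16 (attained at k = 0)
  C[0][1] = min over k of (A[0][0] + B[0][1] = 7 + -2 = 5, A[0][1] + B[1][1] = 10 + 6 = 16) = 5 (attained at k = 0)
  C[1][0] = min over k of (A[1][0] + B[0][0] = -2 + 9 = 7, A[1][1] + B[1][0] = 6 + 6 = 12) = 7 (attained at k = 0)
  C[1][1] = min over k of (A[1][0] + B[0][1] = -2 + -2 = -4, A[1][1] + B[1][1] = 6 + 6 = 12) = -4 (attained at k = 0)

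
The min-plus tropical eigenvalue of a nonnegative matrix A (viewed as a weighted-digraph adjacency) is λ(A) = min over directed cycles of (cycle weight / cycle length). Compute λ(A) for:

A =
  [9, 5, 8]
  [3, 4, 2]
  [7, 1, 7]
λ(A) = 3/2

Enumerate directed cycles and compute their means (weight / length). Sample:
  cycle 0 → 0: weight = 9, length = 1, mean = 9/1 ≈ 9.000
  cycle 1 → 1: weight = 4, length = 1, mean = 4/1 ≈ 4.000
  cycle 2 → 2: weight = 7, length = 1, mean = 7/1 ≈ 7.000
  cycle 0 → 1 → 0: weight = 8, length = 2, mean = 8/2 ≈ 4.000
  cycle 0 → 2 → 0: weight = 15, length = 2, mean = 15/2 ≈ 7.500
  cycle 1 → 0 → 1: weight = 8, length = 2, mean = 8/2 ≈ 4.000
Minimum mean = 1.500, attained e.g. along the cycle 1 → 2 → 1 with weight 3 and length 2. So λ(A) = 3/2 = 3/2.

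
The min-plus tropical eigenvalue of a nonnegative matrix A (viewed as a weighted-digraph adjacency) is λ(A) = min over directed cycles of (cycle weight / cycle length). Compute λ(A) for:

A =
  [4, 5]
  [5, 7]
λ(A) = 4

Enumerate directed cycles and compute their means (weight / length). Sample:
  cycle 0 → 0: weight = 4, length = 1, mean = 4/1 ≈ 4.000
  cycle 1 → 1: weight = 7, length = 1, mean = 7/1 ≈ 7.000
  cycle 0 → 1 → 0: weight = 10, length = 2, mean = 10/2 ≈ 5.000
  cycle 1 → 0 → 1: weight = 10, length = 2, mean = 10/2 ≈ 5.000
Minimum mean = 4.000, attained e.g. along the cycle 0 → 0 with weight 4 and length 1. So λ(A) = 4/1 = 4.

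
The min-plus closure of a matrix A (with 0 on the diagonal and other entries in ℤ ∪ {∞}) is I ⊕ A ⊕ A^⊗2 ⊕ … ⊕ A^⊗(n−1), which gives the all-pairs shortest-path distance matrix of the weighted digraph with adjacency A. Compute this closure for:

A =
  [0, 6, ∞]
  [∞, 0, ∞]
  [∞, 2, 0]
Closure =
  [0, 6, ∞]
  [∞, 0, ∞]
  [∞, 2, 0]

This is the Floyd-Warshall all-pairs shortest-path computation. For each intermediate vertex k = 0, 1, …, 2, update dist[i][j] ← min(dist[i][j], dist[i][k] + dist[k][j]). The final matrix gives, for each (i, j), the minimum total weight of any directed path from i to j (possibly empty when i = j).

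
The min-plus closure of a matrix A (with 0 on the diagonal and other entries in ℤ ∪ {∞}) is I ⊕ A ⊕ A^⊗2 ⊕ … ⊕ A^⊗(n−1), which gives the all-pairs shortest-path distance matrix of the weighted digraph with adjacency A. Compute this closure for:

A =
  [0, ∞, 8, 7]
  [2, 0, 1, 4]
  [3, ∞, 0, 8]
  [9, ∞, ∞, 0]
Closure =
  [0, ∞, 8, 7]
  [2, 0, 1, 4]
  [3, ∞, 0, 8]
  [9, ∞, 17, 0]

This is the Floyd-Warshall all-pairs shortest-path computation. For each intermediate vertex k = 0, 1, …, 3, update dist[i][j] ← min(dist[i][j], dist[i][k] + dist[k][j]). The final matrix gives, for each (i, j), the minimum total weight of any directed path from i to j (possibly empty when i = j).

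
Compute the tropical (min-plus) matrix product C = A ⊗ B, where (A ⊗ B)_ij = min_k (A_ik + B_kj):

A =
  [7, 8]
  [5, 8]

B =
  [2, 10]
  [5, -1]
A ⊗ B =
  [9, 7]
  [7, 7]

Apply the min-plus product entry-by-entry:
  C[0][0] = min over k of (A[0][0] + B[0][0] = 7 + 2 = 9, A[0][1] + B[1][0] = 8 + 5 = 13) = 9 (attained at k = 0)
  C[0][1] = min over k of (A[0][0] + B[0][1] = 7 + 10 = 17, A[0][1] + B[1][1] = 8 + -1 = 7) = 7 (attained at k = 1)
  C[1][0] = min over k of (A[1][0] + B[0][0] = 5 + 2 = 7, A[1][1] + B[1][0] = 8 + 5 = 13) = 7 (attained at k = 0)
  C[1][1] = min over k of (A[1][0] + B[0][1] = 5 + 10 = 15, A[1][1] + B[1][1] = 8 + -1 = 7) = 7 (attained at k = 1)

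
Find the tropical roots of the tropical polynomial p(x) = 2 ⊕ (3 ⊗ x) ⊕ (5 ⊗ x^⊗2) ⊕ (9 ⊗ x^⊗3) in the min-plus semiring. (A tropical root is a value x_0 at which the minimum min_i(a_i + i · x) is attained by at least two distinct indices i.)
Roots: {-4, -2, -1}

Each tropical root is a break point of the lower envelope of the lines y = a_i + i · x (there are 4 lines, with slopes 0, 1, ..., 3). Only the lines that attain the minimum somewhere contribute to roots; other lines are dominated. Here the surviving (envelope) indices are i = 3, i = 2, i = 1, i = 0.
Intersections between consecutive envelope lines give the roots: for adjacent envelope indices i < j the intersection is x = (a_i − a_j) / (j − i). Reading off the sorted break points: {-4, -2, -1}.
Verification: at each break x_0, at least two indices attain the minimum of min_i(a_i + i · x_0).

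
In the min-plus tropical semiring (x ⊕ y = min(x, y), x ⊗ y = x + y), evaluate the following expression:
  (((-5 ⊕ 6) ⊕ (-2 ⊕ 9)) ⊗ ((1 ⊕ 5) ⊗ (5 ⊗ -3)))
(((-5 ⊕ 6) ⊕ (-2 ⊕ 9)) ⊗ ((1 ⊕ 5) ⊗ (5 ⊗ -3))) = -2

Expand innermost to outermost. Recall ⊕ takes the minimum of its arguments and ⊗ takes their sum. Working out the expression (((-5 ⊕ 6) ⊕ (-2 ⊕ 9)) ⊗ ((1 ⊕ 5) ⊗ (5 ⊗ -3))) gives -2.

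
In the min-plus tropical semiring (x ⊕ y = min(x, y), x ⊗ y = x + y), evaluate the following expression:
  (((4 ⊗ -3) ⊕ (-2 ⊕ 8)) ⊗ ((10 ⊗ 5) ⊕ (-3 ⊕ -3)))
(((4 ⊗ -3) ⊕ (-2 ⊕ 8)) ⊗ ((10 ⊗ 5) ⊕ (-3 ⊕ -3))) = -5

Expand innermost to outermost. Recall ⊕ takes the minimum of its arguments and ⊗ takes their sum. Working out the expression (((4 ⊗ -3) ⊕ (-2 ⊕ 8)) ⊗ ((10 ⊗ 5) ⊕ (-3 ⊕ -3))) gives -5.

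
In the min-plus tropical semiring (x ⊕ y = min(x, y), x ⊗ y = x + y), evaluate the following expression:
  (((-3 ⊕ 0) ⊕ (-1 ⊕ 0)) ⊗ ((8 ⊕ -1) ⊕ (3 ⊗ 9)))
(((-3 ⊕ 0) ⊕ (-1 ⊕ 0)) ⊗ ((8 ⊕ -1) ⊕ (3 ⊗ 9))) = -4

Expand innermost to outermost. Recall ⊕ takes the minimum of its arguments and ⊗ takes their sum. Working out the expression (((-3 ⊕ 0) ⊕ (-1 ⊕ 0)) ⊗ ((8 ⊕ -1) ⊕ (3 ⊗ 9))) gives -4.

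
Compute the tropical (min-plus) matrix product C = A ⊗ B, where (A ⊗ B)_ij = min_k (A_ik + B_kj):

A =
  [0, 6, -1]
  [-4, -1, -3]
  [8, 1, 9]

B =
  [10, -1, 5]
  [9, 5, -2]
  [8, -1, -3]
A ⊗ B =
  [7, -2, -4]
  [5, -5, -6]
  [10, 6, -1]

Apply the min-plus product entry-by-entry:
  C[0][0] = min over k of (A[0][0] + B[0][0] = 0 + 10 = 10, A[0][1] + B[1][0] = 6 + 9 = 15, A[0][2] + B[2][0] = -1 + 8 = 7) = 7 (attained at k = 2)
  C[0][1] = min over k of (A[0][0] + B[0][1] = 0 + -1 = -1, A[0][1] + B[1][1] = 6 + 5 = 11, A[0][2] + B[2][1] = -1 + -1 = -2) = -2 (attained at k = 2)
  C[0][2] = min over k of (A[0][0] + B[0][2] = 0 + 5 = 5, A[0][1] + B[1][2] = 6 + -2 = 4, A[0][2] + B[2][2] = -1 + -3 = -4) = -4 (attained at k = 2)
  C[1][0] = min over k of (A[1][0] + B[0][0] = -4 + 10 = 6, A[1][1] + B[1][0] = -1 + 9 = 8, A[1][2] + B[2][0] = -3 + 8 = 5) = 5 (attained at k = 2)
  C[1][1] = min over k of (A[1][0] + B[0][1] = -4 + -1 = -5, A[1][1] + B[1][1] = -1 + 5 = 4, A[1][2] + B[2][1] = -3 + -1 = -4) = -5 (attained at k = 0)
  C[1][2] = min over k of (A[1][0] + B[0][2] = -4 + 5 = 1, A[1][1] + B[1][2] = -1 + -2 = -3, A[1][2] + B[2][2] = -3 + -3 = -6) = -6 (attained at k = 2)
  C[2][0] = min over k of (A[2][0] + B[0][0] = 8 + 10 = 18, A[2][1] + B[1][0] = 1 + 9 = 10, A[2][2] + B[2][0] = 9 + 8 = 17) = 10 (attained at k = 1)
  C[2][1] = min over k of (A[2][0] + B[0][1] = 8 + -1 = 7, A[2][1] + B[1][1] = 1 + 5 = 6, A[2][2] + B[2][1] = 9 + -1 = 8) = 6 (attained at k = 1)
  C[2][2] = min over k of (A[2][0] + B[0][2] = 8 + 5 = 13, A[2][1] + B[1][2] = 1 + -2 = -1, A[2][2] + B[2][2] = 9 + -3 = 6) = -1 (attained at k = 1)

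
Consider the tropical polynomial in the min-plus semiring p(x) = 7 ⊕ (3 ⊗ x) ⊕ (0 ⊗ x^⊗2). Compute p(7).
p(7) = 7

A tropical monomial a ⊗ x^⊗i evaluates to a + i · x. Evaluating each term at x = 7:
  Term 0 contributes 7 + 0 · 7 = 7
  Term 1 contributes 3 + 1 · 7 = 10
  Term 2 contributes 0 + 2 · 7 = 14
p(7) = ⊕ of these = min[7, 10, 14] = 7.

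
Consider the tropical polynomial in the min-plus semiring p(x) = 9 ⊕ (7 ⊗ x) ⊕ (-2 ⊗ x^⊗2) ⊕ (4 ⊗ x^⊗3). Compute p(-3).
p(-3) = -8

A tropical monomial a ⊗ x^⊗i evaluates to a + i · x. Evaluating each term at x = -3:
  Term 0 contributes 9 + 0 · -3 = 9
  Term 1 contributes 7 + 1 · -3 = 4
  Term 2 contributes -2 + 2 · -3 = -8
  Term 3 contributes 4 + 3 · -3 = -5
p(-3) = ⊕ of these = min[9, 4, -8, -5] = -8.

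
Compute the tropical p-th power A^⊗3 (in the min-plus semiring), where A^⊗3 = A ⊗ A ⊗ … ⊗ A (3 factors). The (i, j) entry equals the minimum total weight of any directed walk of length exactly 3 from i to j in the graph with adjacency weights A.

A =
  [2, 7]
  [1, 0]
A^⊗3 =
  [6, 7]
  [1, 0]

Each entry (A^⊗3)_ij equals the minimum over all length-3 walks i = v_0 → v_1 → … → v_3 = j of Σ_t A[v_t][v_{t+1}]. For example, for (i, j) = (0, 1) we minimise over 4 possible intermediate vertex sequences; the minimum is 7, attained along the walk 0 → 1 → 1 → 1.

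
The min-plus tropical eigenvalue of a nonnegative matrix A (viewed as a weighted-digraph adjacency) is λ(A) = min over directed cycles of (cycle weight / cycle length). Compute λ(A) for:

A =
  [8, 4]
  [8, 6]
λ(A) = 6

Enumerate directed cycles and compute their means (weight / length). Sample:
  cycle 0 → 0: weight = 8, length = 1, mean = 8/1 ≈ 8.000
  cycle 1 → 1: weight = 6, length = 1, mean = 6/1 ≈ 6.000
  cycle 0 → 1 → 0: weight = 12, length = 2, mean = 12/2 ≈ 6.000
  cycle 1 → 0 → 1: weight = 12, length = 2, mean = 12/2 ≈ 6.000
Minimum mean = 6.000, attained e.g. along the cycle 1 → 1 with weight 6 and length 1. So λ(A) = 6/1 = 6.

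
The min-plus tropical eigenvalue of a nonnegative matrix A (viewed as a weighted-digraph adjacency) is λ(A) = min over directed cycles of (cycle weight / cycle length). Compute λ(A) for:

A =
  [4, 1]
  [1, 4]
λ(A) = 1

Enumerate directed cycles and compute their means (weight / length). Sample:
  cycle 0 → 0: weight = 4, length = 1, mean = 4/1 ≈ 4.000
  cycle 1 → 1: weight = 4, length = 1, mean = 4/1 ≈ 4.000
  cycle 0 → 1 → 0: weight = 2, length = 2, mean = 2/2 ≈ 1.000
  cycle 1 → 0 → 1: weight = 2, length = 2, mean = 2/2 ≈ 1.000
Minimum mean = 1.000, attained e.g. along the cycle 0 → 1 → 0 with weight 2 and length 2. So λ(A) = 2/2 = 1.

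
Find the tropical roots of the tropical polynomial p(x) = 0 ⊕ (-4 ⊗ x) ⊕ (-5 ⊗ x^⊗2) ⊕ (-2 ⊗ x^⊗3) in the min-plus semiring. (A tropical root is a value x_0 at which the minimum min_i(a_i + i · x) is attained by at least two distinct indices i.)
Roots: {-3, 1, 4}

Each tropical root is a break point of the lower envelope of the lines y = a_i + i · x (there are 4 lines, with slopes 0, 1, ..., 3). Only the lines that attain the minimum somewhere contribute to roots; other lines are dominated. Here the surviving (envelope) indices are i = 3, i = 2, i = 1, i = 0.
Intersections between consecutive envelope lines give the roots: for adjacent envelope indices i < j the intersection is x = (a_i − a_j) / (j − i). Reading off the sorted break points: {-3, 1, 4}.
Verification: at each break x_0, at least two indices attain the minimum of min_i(a_i + i · x_0).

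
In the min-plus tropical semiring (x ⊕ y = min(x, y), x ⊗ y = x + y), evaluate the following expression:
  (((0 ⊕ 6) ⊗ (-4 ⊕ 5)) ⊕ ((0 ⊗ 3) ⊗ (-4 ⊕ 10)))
(((0 ⊕ 6) ⊗ (-4 ⊕ 5)) ⊕ ((0 ⊗ 3) ⊗ (-4 ⊕ 10))) = -4

Expand innermost to outermost. Recall ⊕ takes the minimum of its arguments and ⊗ takes their sum. Working out the expression (((0 ⊕ 6) ⊗ (-4 ⊕ 5)) ⊕ ((0 ⊗ 3) ⊗ (-4 ⊕ 10))) gives -4.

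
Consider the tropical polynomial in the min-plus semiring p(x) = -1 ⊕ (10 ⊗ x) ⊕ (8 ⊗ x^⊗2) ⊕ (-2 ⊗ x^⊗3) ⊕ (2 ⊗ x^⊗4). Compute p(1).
p(1) = -1

A tropical monomial a ⊗ x^⊗i evaluates to a + i · x. Evaluating each term at x = 1:
  Term 0 contributes -1 + 0 · 1 = -1
  Term 1 contributes 10 + 1 · 1 = 11
  Term 2 contributes 8 + 2 · 1 = 10
  Term 3 contributes -2 + 3 · 1 = 1
  Term 4 contributes 2 + 4 · 1 = 6
p(1) = ⊕ of these = min[-1, 11, 10, 1, 6] = -1.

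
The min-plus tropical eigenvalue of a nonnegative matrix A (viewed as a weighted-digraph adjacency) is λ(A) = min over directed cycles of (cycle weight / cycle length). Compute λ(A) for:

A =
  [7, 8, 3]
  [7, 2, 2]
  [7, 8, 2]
λ(A) = 2

Enumerate directed cycles and compute their means (weight / length). Sample:
  cycle 0 → 0: weight = 7, length = 1, mean = 7/1 ≈ 7.000
  cycle 1 → 1: weight = 2, length = 1, mean = 2/1 ≈ 2.000
  cycle 2 → 2: weight = 2, length = 1, mean = 2/1 ≈ 2.000
  cycle 0 → 1 → 0: weight = 15, length = 2, mean = 15/2 ≈ 7.500
  cycle 0 → 2 → 0: weight = 10, length = 2, mean = 10/2 ≈ 5.000
  cycle 1 → 0 → 1: weight = 15, length = 2, mean = 15/2 ≈ 7.500
Minimum mean = 2.000, attained e.g. along the cycle 1 → 1 with weight 2 and length 1. So λ(A) = 2/1 = 2.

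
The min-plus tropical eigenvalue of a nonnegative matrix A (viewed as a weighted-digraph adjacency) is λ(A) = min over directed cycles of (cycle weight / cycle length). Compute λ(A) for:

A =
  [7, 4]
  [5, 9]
λ(A) = 9/2

Enumerate directed cycles and compute their means (weight / length). Sample:
  cycle 0 → 0: weight = 7, length = 1, mean = 7/1 ≈ 7.000
  cycle 1 → 1: weight = 9, length = 1, mean = 9/1 ≈ 9.000
  cycle 0 → 1 → 0: weight = 9, length = 2, mean = 9/2 ≈ 4.500
  cycle 1 → 0 → 1: weight = 9, length = 2, mean = 9/2 ≈ 4.500
Minimum mean = 4.500, attained e.g. along the cycle 0 → 1 → 0 with weight 9 and length 2. So λ(A) = 9/2 = 9/2.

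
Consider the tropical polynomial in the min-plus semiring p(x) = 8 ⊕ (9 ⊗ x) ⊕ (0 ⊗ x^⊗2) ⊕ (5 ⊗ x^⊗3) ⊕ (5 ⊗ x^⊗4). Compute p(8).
p(8) = 8

A tropical monomial a ⊗ x^⊗i evaluates to a + i · x. Evaluating each term at x = 8:
  Term 0 contributes 8 + 0 · 8 = 8
  Term 1 contributes 9 + 1 · 8 = 17
  Term 2 contributes 0 + 2 · 8 = 16
  Term 3 contributes 5 + 3 · 8 = 29
  Term 4 contributes 5 + 4 · 8 = 37
p(8) = ⊕ of these = min[8, 17, 16, 29, 37] = 8.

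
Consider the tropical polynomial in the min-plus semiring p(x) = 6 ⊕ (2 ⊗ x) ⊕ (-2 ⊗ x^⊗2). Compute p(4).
p(4) = 6

A tropical monomial a ⊗ x^⊗i evaluates to a + i · x. Evaluating each term at x = 4:
  Term 0 contributes 6 + 0 · 4 = 6
  Term 1 contributes 2 + 1 · 4 = 6
  Term 2 contributes -2 + 2 · 4 = 6
p(4) = ⊕ of these = min[6, 6, 6] = 6.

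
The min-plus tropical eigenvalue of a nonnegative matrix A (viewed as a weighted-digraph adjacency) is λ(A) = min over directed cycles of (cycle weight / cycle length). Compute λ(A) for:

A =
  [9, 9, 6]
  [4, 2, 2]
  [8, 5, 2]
λ(A) = 2

Enumerate directed cycles and compute their means (weight / length). Sample:
  cycle 0 → 0: weight = 9, length = 1, mean = 9/1 ≈ 9.000
  cycle 1 → 1: weight = 2, length = 1, mean = 2/1 ≈ 2.000
  cycle 2 → 2: weight = 2, length = 1, mean = 2/1 ≈ 2.000
  cycle 0 → 1 → 0: weight = 13, length = 2, mean = 13/2 ≈ 6.500
  cycle 0 → 2 → 0: weight = 14, length = 2, mean = 14/2 ≈ 7.000
  cycle 1 → 0 → 1: weight = 13, length = 2, mean = 13/2 ≈ 6.500
Minimum mean = 2.000, attained e.g. along the cycle 1 → 1 with weight 2 and length 1. So λ(A) = 2/1 = 2.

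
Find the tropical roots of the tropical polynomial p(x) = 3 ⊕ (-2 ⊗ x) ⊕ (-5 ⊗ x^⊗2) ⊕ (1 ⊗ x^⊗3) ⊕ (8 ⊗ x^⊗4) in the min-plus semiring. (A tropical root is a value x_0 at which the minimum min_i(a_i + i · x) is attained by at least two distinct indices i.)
Roots: {-7, -6, 3, 5}

Each tropical root is a break point of the lower envelope of the lines y = a_i + i · x (there are 5 lines, with slopes 0, 1, ..., 4). Only the lines that attain the minimum somewhere contribute to roots; other lines are dominated. Here the surviving (envelope) indices are i = 4, i = 3, i = 2, i = 1, i = 0.
Intersections between consecutive envelope lines give the roots: for adjacent envelope indices i < j the intersection is x = (a_i − a_j) / (j − i). Reading off the sorted break points: {-7, -6, 3, 5}.
Verification: at each break x_0, at least two indices attain the minimum of min_i(a_i + i · x_0).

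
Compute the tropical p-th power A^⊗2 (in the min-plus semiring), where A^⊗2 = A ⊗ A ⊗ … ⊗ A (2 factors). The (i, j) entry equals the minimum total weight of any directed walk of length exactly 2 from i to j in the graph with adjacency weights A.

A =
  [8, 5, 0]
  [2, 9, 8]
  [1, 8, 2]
A^⊗2 =
  [1, 8, 2]
  [9, 7, 2]
  [3, 6, 1]

Each entry (A^⊗2)_ij equals the minimum over all length-2 walks i = v_0 → v_1 → … → v_2 = j of Σ_t A[v_t][v_{t+1}]. For example, for (i, j) = (0, 2) we minimise over 3 possible intermediate vertex sequences; the minimum is 2, attained along the walk 0 → 2 → 2.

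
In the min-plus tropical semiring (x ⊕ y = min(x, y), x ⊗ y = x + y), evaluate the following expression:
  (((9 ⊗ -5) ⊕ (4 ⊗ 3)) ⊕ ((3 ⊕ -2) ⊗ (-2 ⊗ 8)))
(((9 ⊗ -5) ⊕ (4 ⊗ 3)) ⊕ ((3 ⊕ -2) ⊗ (-2 ⊗ 8))) = 4

Expand innermost to outermost. Recall ⊕ takes the minimum of its arguments and ⊗ takes their sum. Working out the expression (((9 ⊗ -5) ⊕ (4 ⊗ 3)) ⊕ ((3 ⊕ -2) ⊗ (-2 ⊗ 8))) gives 4.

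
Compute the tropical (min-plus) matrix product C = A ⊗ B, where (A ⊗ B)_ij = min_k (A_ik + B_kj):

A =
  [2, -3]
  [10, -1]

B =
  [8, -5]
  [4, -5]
A ⊗ B =
  [1, -8]
  [3, -6]

Apply the min-plus product entry-by-entry:
  C[0][0] = min over k of (A[0][0] + B[0][0] = 2 + 8 = 10, A[0][1] + B[1][0] = -3 + 4 = 1) = 1 (attained at k = 1)
  C[0][1] = min over k of (A[0][0] + B[0][1] = 2 + -5 = -3, A[0][1] + B[1][1] = -3 + -5 = -8) = -8 (attained at k = 1)
  C[1][0] = min over k of (A[1][0] + B[0][0] = 10 + 8 = 18, A[1][1] + B[1][0] = -1 + 4 = 3) = 3 (attained at k = 1)
  C[1][1] = min over k of (A[1][0] + B[0][1] = 10 + -5 = 5, A[1][1] + B[1][1] = -1 + -5 = -6) = -6 (attained at k = 1)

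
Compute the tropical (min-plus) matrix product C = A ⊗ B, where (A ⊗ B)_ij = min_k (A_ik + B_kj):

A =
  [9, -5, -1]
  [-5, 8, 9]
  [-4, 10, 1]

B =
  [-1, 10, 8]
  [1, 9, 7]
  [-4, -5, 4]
A ⊗ B =
  [-5, -6, 2]
  [-6, 4, 3]
  [-5, -4, 4]

Apply the min-plus product entry-by-entry:
  C[0][0] = min over k of (A[0][0] + B[0][0] = 9 + -1 = 8, A[0][1] + B[1][0] = -5 + 1 = -4, A[0][2] + B[2][0] = -1 + -4 = -5) = -5 (attained at k = 2)
  C[0][1] = min over k of (A[0][0] + B[0][1] = 9 + 10 = 19, A[0][1] + B[1][1] = -5 + 9 = 4, A[0][2] + B[2][1] = -1 + -5 = -6) = -6 (attained at k = 2)
  C[0][2] = min over k of (A[0][0] + B[0][2] = 9 + 8 = 17, A[0][1] + B[1][2] = -5 + 7 = 2, A[0][2] + B[2][2] = -1 + 4 = 3) = 2 (attained at k = 1)
  C[1][0] = min over k of (A[1][0] + B[0][0] = -5 + -1 = -6, A[1][1] + B[1][0] = 8 + 1 = 9, A[1][2] + B[2][0] = 9 + -4 = 5) = -6 (attained at k = 0)
  C[1][1] = min over k of (A[1][0] + B[0][1] = -5 + 10 = 5, A[1][1] + B[1][1] = 8 + 9 = 17, A[1][2] + B[2][1] = 9 + -5 = 4) = 4 (attained at k = 2)
  C[1][2] = min over k of (A[1][0] + B[0][2] = -5 + 8 = 3, A[1][1] + B[1][2] = 8 + 7 = 15, A[1][2] + B[2][2] = 9 + 4 = 13) = 3 (attained at k = 0)
  C[2][0] = min over k of (A[2][0] + B[0][0] = -4 + -1 = -5, A[2][1] + B[1][0] = 10 + 1 = 11, A[2][2] + B[2][0] = 1 + -4 = -3) = -5 (attained at k = 0)
  C[2][1] = min over k of (A[2][0] + B[0][1] = -4 + 10 = 6, A[2][1] + B[1][1] = 10 + 9 = 19, A[2][2] + B[2][1] = 1 + -5 = -4) = -4 (attained at k = 2)
  C[2][2] = min over k of (A[2][0] + B[0][2] = -4 + 8 = 4, A[2][1] + B[1][2] = 10 + 7 = 17, A[2][2] + B[2][2] = 1 + 4 = 5) = 4 (attained at k = 0)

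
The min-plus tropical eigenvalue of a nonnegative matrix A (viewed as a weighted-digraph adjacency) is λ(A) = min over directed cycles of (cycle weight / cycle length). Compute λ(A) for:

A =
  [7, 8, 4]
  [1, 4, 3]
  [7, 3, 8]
λ(A) = 8/3

Enumerate directed cycles and compute their means (weight / length). Sample:
  cycle 0 → 0: weight = 7, length = 1, mean = 7/1 ≈ 7.000
  cycle 1 → 1: weight = 4, length = 1, mean = 4/1 ≈ 4.000
  cycle 2 → 2: weight = 8, length = 1, mean = 8/1 ≈ 8.000
  cycle 0 → 1 → 0: weight = 9, length = 2, mean = 9/2 ≈ 4.500
  cycle 0 → 2 → 0: weight = 11, length = 2, mean = 11/2 ≈ 5.500
  cycle 1 → 0 → 1: weight = 9, length = 2, mean = 9/2 ≈ 4.500
Minimum mean = 2.667, attained e.g. along the cycle 0 → 2 → 1 → 0 with weight 8 and length 3. So λ(A) = 8/3 = 8/3.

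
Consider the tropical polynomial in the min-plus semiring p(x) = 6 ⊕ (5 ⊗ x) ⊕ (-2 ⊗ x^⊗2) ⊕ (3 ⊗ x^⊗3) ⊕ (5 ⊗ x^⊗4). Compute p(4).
p(4) = 6

A tropical monomial a ⊗ x^⊗i evaluates to a + i · x. Evaluating each term at x = 4:
  Term 0 contributes 6 + 0 · 4 = 6
  Term 1 contributes 5 + 1 · 4 = 9
  Term 2 contributes -2 + 2 · 4 = 6
  Term 3 contributes 3 + 3 · 4 = 15
  Term 4 contributes 5 + 4 · 4 = 21
p(4) = ⊕ of these = min[6, 9, 6, 15, 21] = 6.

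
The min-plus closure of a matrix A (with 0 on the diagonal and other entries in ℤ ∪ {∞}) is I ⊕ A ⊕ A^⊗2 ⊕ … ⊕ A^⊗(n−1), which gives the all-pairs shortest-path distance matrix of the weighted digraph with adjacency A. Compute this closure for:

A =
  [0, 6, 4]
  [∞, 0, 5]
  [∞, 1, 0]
Closure =
  [0, 5, 4]
  [∞, 0, 5]
  [∞, 1, 0]

This is the Floyd-Warshall all-pairs shortest-path computation. For each intermediate vertex k = 0, 1, …, 2, update dist[i][j] ← min(dist[i][j], dist[i][k] + dist[k][j]). The final matrix gives, for each (i, j), the minimum total weight of any directed path from i to j (possibly empty when i = j).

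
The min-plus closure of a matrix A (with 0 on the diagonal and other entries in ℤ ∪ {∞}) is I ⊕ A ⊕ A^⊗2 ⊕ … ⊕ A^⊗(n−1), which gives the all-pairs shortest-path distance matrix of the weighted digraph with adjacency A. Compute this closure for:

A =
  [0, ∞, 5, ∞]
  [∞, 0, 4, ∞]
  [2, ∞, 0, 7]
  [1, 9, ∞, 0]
Closure =
  [0, 21, 5, 12]
  [6, 0, 4, 11]
  [2, 16, 0, 7]
  [1, 9, 6, 0]

This is the Floyd-Warshall all-pairs shortest-path computation. For each intermediate vertex k = 0, 1, …, 3, update dist[i][j] ← min(dist[i][j], dist[i][k] + dist[k][j]). The final matrix gives, for each (i, j), the minimum total weight of any directed path from i to j (possibly empty when i = j).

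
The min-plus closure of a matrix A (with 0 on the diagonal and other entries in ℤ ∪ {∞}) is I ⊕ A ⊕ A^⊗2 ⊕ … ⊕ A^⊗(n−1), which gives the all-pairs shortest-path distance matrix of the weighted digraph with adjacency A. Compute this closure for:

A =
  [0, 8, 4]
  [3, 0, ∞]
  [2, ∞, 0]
Closure =
  [0, 8, 4]
  [3, 0, 7]
  [2, 10, 0]

This is the Floyd-Warshall all-pairs shortest-path computation. For each intermediate vertex k = 0, 1, …, 2, update dist[i][j] ← min(dist[i][j], dist[i][k] + dist[k][j]). The final matrix gives, for each (i, j), the minimum total weight of any directed path from i to j (possibly empty when i = j).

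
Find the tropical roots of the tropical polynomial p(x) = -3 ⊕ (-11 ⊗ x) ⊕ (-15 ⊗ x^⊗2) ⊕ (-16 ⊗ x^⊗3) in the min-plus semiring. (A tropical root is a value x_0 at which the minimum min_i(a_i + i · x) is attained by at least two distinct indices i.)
Roots: {1, 4, 8}

Each tropical root is a break point of the lower envelope of the lines y = a_i + i · x (there are 4 lines, with slopes 0, 1, ..., 3). Only the lines that attain the minimum somewhere contribute to roots; other lines are dominated. Here the surviving (envelope) indices are i = 3, i = 2, i = 1, i = 0.
Intersections between consecutive envelope lines give the roots: for adjacent envelope indices i < j the intersection is x = (a_i − a_j) / (j − i). Reading off the sorted break points: {1, 4, 8}.
Verification: at each break x_0, at least two indices attain the minimum of min_i(a_i + i · x_0).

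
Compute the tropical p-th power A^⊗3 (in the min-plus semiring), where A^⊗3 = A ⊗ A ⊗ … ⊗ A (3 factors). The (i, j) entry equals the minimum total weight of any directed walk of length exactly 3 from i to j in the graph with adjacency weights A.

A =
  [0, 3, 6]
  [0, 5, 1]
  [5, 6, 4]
A^⊗3 =
  [0, 3, 4]
  [0, 3, 4]
  [5, 8, 9]

Each entry (A^⊗3)_ij equals the minimum over all length-3 walks i = v_0 → v_1 → … → v_3 = j of Σ_t A[v_t][v_{t+1}]. For example, for (i, j) = (0, 2) we minimise over 9 possible intermediate vertex sequences; the minimum is 4, attained along the walk 0 → 0 → 1 → 2.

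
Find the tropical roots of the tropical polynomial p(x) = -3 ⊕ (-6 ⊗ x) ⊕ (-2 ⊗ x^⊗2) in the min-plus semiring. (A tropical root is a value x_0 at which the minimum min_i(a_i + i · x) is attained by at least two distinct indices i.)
Roots: {-4, 3}

Each tropical root is a break point of the lower envelope of the lines y = a_i + i · x (there are 3 lines, with slopes 0, 1, ..., 2). Only the lines that attain the minimum somewhere contribute to roots; other lines are dominated. Here the surviving (envelope) indices are i = 2, i = 1, i = 0.
Intersections between consecutive envelope lines give the roots: for adjacent envelope indices i < j the intersection is x = (a_i − a_j) / (j − i). Reading off the sorted break points: {-4, 3}.
Verification: at each break x_0, at least two indices attain the minimum of min_i(a_i + i · x_0).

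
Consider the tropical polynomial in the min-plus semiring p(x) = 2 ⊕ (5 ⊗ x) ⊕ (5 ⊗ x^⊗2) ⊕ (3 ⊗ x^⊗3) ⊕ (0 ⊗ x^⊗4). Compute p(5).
p(5) = 2

A tropical monomial a ⊗ x^⊗i evaluates to a + i · x. Evaluating each term at x = 5:
  Term 0 contributes 2 + 0 · 5 = 2
  Term 1 contributes 5 + 1 · 5 = 10
  Term 2 contributes 5 + 2 · 5 = 15
  Term 3 contributes 3 + 3 · 5 = 18
  Term 4 contributes 0 + 4 · 5 = 20
p(5) = ⊕ of these = min[2, 10, 15, 18, 20] = 2.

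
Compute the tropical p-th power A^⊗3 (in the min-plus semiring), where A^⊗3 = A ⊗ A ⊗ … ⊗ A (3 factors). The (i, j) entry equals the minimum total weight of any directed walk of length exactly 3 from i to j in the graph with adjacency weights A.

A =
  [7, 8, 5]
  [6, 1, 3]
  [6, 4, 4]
A^⊗3 =
  [15, 10, 12]
  [8, 3, 5]
  [11, 6, 8]

Each entry (A^⊗3)_ij equals the minimum over all length-3 walks i = v_0 → v_1 → … → v_3 = j of Σ_t A[v_t][v_{t+1}]. For example, for (i, j) = (0, 2) we minimise over 9 possible intermediate vertex sequences; the minimum is 12, attained along the walk 0 → 1 → 1 → 2.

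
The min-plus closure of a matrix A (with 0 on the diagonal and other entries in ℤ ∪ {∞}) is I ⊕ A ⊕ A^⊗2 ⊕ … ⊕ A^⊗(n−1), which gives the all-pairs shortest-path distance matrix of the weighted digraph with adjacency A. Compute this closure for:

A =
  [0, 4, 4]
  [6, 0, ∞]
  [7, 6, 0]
Closure =
  [0, 4, 4]
  [6, 0, 10]
  [7, 6, 0]

This is the Floyd-Warshall all-pairs shortest-path computation. For each intermediate vertex k = 0, 1, …, 2, update dist[i][j] ← min(dist[i][j], dist[i][k] + dist[k][j]). The final matrix gives, for each (i, j), the minimum total weight of any directed path from i to j (possibly empty when i = j).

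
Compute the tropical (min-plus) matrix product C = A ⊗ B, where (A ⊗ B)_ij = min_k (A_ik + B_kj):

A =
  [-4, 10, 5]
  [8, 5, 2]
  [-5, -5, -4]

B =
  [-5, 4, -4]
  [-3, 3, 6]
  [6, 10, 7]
A ⊗ B =
  [-9, 0, -8]
  [2, 8, 4]
  [-10, -2, -9]

Apply the min-plus product entry-by-entry:
  C[0][0] = min over k of (A[0][0] + B[0][0] = -4 + -5 = -9, A[0][1] + B[1][0] = 10 + -3 = 7, A[0][2] + B[2][0] = 5 + 6 = 11) = -9 (attained at k = 0)
  C[0][1] = min over k of (A[0][0] + B[0][1] = -4 + 4 = 0, A[0][1] + B[1][1] = 10 + 3 = 13, A[0][2] + B[2][1] = 5 + 10 = 15) = 0 (attained at k = 0)
  C[0][2] = min over k of (A[0][0] + B[0][2] = -4 + -4 = -8, A[0][1] + B[1][2] = 10 + 6 = 16, A[0][2] + B[2][2] = 5 + 7 = 12) = -8 (attained at k = 0)
  C[1][0] = min over k of (A[1][0] + B[0][0] = 8 + -5 = 3, A[1][1] + B[1][0] = 5 + -3 = 2, A[1][2] + B[2][0] = 2 + 6 = 8) = 2 (attained at k = 1)
  C[1][1] = min over k of (A[1][0] + B[0][1] = 8 + 4 = 12, A[1][1] + B[1][1] = 5 + 3 = 8, A[1][2] + B[2][1] = 2 + 10 = 12) = 8 (attained at k = 1)
  C[1][2] = min over k of (A[1][0] + B[0][2] = 8 + -4 = 4, A[1][1] + B[1][2] = 5 + 6 = 11, A[1][2] + B[2][2] = 2 + 7 = 9) = 4 (attained at k = 0)
  C[2][0] = min over k of (A[2][0] + B[0][0] = -5 + -5 = -10, A[2][1] + B[1][0] = -5 + -3 = -8, A[2][2] + B[2][0] = -4 + 6 = 2) = -10 (attained at k = 0)
  C[2][1] = min over k of (A[2][0] + B[0][1] = -5 + 4 = -1, A[2][1] + B[1][1] = -5 + 3 = -2, A[2][2] + B[2][1] = -4 + 10 = 6) = -2 (attained at k = 1)
  C[2][2] = min over k of (A[2][0] + B[0][2] = -5 + -4 = -9, A[2][1] + B[1][2] = -5 + 6 = 1, A[2][2] + B[2][2] = -4 + 7 = 3) = -9 (attained at k = 0)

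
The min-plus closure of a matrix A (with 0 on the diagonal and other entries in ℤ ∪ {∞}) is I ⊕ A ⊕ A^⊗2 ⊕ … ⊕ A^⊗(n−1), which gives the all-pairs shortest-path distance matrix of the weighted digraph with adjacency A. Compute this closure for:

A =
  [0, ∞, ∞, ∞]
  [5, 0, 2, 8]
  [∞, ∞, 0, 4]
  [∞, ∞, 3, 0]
Closure =
  [0, ∞, ∞, ∞]
  [5, 0, 2, 6]
  [∞, ∞, 0, 4]
  [∞, ∞, 3, 0]

This is the Floyd-Warshall all-pairs shortest-path computation. For each intermediate vertex k = 0, 1, …, 3, update dist[i][j] ← min(dist[i][j], dist[i][k] + dist[k][j]). The final matrix gives, for each (i, j), the minimum total weight of any directed path from i to j (possibly empty when i = j).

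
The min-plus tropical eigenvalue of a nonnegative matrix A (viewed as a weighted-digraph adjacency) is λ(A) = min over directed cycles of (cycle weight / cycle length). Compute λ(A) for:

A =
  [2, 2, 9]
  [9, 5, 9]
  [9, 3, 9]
λ(A) = 2

Enumerate directed cycles and compute their means (weight / length). Sample:
  cycle 0 → 0: weight = 2, length = 1, mean = 2/1 ≈ 2.000
  cycle 1 → 1: weight = 5, length = 1, mean = 5/1 ≈ 5.000
  cycle 2 → 2: weight = 9, length = 1, mean = 9/1 ≈ 9.000
  cycle 0 → 1 → 0: weight = 11, length = 2, mean = 11/2 ≈ 5.500
  cycle 0 → 2 → 0: weight = 18, length = 2, mean = 18/2 ≈ 9.000
  cycle 1 → 0 → 1: weight = 11, length = 2, mean = 11/2 ≈ 5.500
Minimum mean = 2.000, attained e.g. along the cycle 0 → 0 with weight 2 and length 1. So λ(A) = 2/1 = 2.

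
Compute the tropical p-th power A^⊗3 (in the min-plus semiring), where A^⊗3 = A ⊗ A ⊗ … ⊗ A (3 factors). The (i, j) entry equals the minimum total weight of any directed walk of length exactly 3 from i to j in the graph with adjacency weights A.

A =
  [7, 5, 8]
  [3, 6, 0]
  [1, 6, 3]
A^⊗3 =
  [6, 11, 8]
  [4, 6, 6]
  [7, 9, 6]

Each entry (A^⊗3)_ij equals the minimum over all length-3 walks i = v_0 → v_1 → … → v_3 = j of Σ_t A[v_t][v_{t+1}]. For example, for (i, j) = (0, 2) we minimise over 9 possible intermediate vertex sequences; the minimum is 8, attained along the walk 0 → 1 → 2 → 2.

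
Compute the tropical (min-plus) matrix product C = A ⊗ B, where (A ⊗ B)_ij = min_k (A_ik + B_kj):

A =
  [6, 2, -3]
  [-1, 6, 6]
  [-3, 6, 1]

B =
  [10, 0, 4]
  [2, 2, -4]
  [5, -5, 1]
A ⊗ B =
  [2, -8, -2]
  [8, -1, 2]
  [6, -4, 1]

Apply the min-plus product entry-by-entry:
  C[0][0] = min over k of (A[0][0] + B[0][0] = 6 + 10 = 16, A[0][1] + B[1][0] = 2 + 2 = 4, A[0][2] + B[2][0] = -3 + 5 = 2) = 2 (attained at k = 2)
  C[0][1] = min over k of (A[0][0] + B[0][1] = 6 + 0 = 6, A[0][1] + B[1][1] = 2 + 2 = 4, A[0][2] + B[2][1] = -3 + -5 = -8) = -8 (attained at k = 2)
  C[0][2] = min over k of (A[0][0] + B[0][2] = 6 + 4 = 10, A[0][1] + B[1][2] = 2 + -4 = -2, A[0][2] + B[2][2] = -3 + 1 = -2) = -2 (attained at k = 1)
  C[1][0] = min over k of (A[1][0] + B[0][0] = -1 + 10 = 9, A[1][1] + B[1][0] = 6 + 2 = 8, A[1][2] + B[2][0] = 6 + 5 = 11) = 8 (attained at k = 1)
  C[1][1] = min over k of (A[1][0] + B[0][1] = -1 + 0 = -1, A[1][1] + B[1][1] = 6 + 2 = 8, A[1][2] + B[2][1] = 6 + -5 = 1) = -1 (attained at k = 0)
  C[1][2] = min over k of (A[1][0] + B[0][2] = -1 + 4 = 3, A[1][1] + B[1][2] = 6 + -4 = 2, A[1][2] + B[2][2] = 6 + 1 = 7) = 2 (attained at k = 1)
  C[2][0] = min over k of (A[2][0] + B[0][0] = -3 + 10 = 7, A[2][1] + B[1][0] = 6 + 2 = 8, A[2][2] + B[2][0] = 1 + 5 = 6) = 6 (attained at k = 2)
  C[2][1] = min over k of (A[2][0] + B[0][1] = -3 + 0 = -3, A[2][1] + B[1][1] = 6 + 2 = 8, A[2][2] + B[2][1] = 1 + -5 = -4) = -4 (attained at k = 2)
  C[2][2] = min over k of (A[2][0] + B[0][2] = -3 + 4 = 1, A[2][1] + B[1][2] = 6 + -4 = 2, A[2][2] + B[2][2] = 1 + 1 = 2) = 1 (attained at k = 0)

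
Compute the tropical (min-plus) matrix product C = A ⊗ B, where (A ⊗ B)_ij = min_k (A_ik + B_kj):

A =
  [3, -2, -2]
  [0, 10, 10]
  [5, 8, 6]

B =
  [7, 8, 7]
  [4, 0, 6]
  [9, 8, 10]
A ⊗ B =
  [2, -2, 4]
  [7, 8, 7]
  [12, 8, 12]

Apply the min-plus product entry-by-entry:
  C[0][0] = min over k of (A[0][0] + B[0][0] = 3 + 7 = 10, A[0][1] + B[1][0] = -2 + 4 = 2, A[0][2] + B[2][0] = -2 + 9 = 7) = 2 (attained at k = 1)
  C[0][1] = min over k of (A[0][0] + B[0][1] = 3 + 8 = 11, A[0][1] + B[1][1] = -2 + 0 = -2, A[0][2] + B[2][1] = -2 + 8 = 6) = -2 (attained at k = 1)
  C[0][2] = min over k of (A[0][0] + B[0][2] = 3 + 7 = 10, A[0][1] + B[1][2] = -2 + 6 = 4, A[0][2] + B[2][2] = -2 + 10 = 8) = 4 (attained at k = 1)
  C[1][0] = min over k of (A[1][0] + B[0][0] = 0 + 7 = 7, A[1][1] + B[1][0] = 10 + 4 = 14, A[1][2] + B[2][0] = 10 + 9 = 19) = 7 (attained at k = 0)
  C[1][1] = min over k of (A[1][0] + B[0][1] = 0 + 8 = 8, A[1][1] + B[1][1] = 10 + 0 = 10, A[1][2] + B[2][1] = 10 + 8 = 18) = 8 (attained at k = 0)
  C[1][2] = min over k of (A[1][0] + B[0][2] = 0 + 7 = 7, A[1][1] + B[1][2] = 10 + 6 = 16, A[1][2] + B[2][2] = 10 + 10 = 20) = 7 (attained at k = 0)
  C[2][0] = min over k of (A[2][0] + B[0][0] = 5 + 7 = 12, A[2][1] + B[1][0] = 8 + 4 = 12, A[2][2] + B[2][0] = 6 + 9 = 15) = 12 (attained at k = 0)
  C[2][1] = min over k of (A[2][0] + B[0][1] = 5 + 8 = 13, A[2][1] + B[1][1] = 8 + 0 = 8, A[2][2] + B[2][1] = 6 + 8 = 14) = 8 (attained at k = 1)
  C[2][2] = min over k of (A[2][0] + B[0][2] = 5 + 7 = 12, A[2][1] + B[1][2] = 8 + 6 = 14, A[2][2] + B[2][2] = 6 + 10 = 16) = 12 (attained at k = 0)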